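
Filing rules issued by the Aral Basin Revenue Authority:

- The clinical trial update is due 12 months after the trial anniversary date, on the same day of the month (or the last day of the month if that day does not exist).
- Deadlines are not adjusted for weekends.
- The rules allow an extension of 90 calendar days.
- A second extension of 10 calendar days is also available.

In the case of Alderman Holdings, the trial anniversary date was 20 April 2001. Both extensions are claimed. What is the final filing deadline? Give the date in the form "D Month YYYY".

29 July 2002

Moving 12 months forward from 20 April 2001 on the corresponding day gives 20 April 2002.
20 April 2002 falls on a Saturday. The rules make no weekend/holiday allowance, so it remains 20 April 2002.
With the 90-day extension, 20 April 2002 becomes 19 July 2002.
19 July 2002 falls on a Friday. The rules make no weekend/holiday allowance, so it remains 19 July 2002.
Add the 10 calendar-day extension to 19 July 2002: 29 July 2002.
29 July 2002 falls on a Monday. The rules make no weekend/holiday allowance, so it remains 29 July 2002.
So the filing is due 29 July 2002.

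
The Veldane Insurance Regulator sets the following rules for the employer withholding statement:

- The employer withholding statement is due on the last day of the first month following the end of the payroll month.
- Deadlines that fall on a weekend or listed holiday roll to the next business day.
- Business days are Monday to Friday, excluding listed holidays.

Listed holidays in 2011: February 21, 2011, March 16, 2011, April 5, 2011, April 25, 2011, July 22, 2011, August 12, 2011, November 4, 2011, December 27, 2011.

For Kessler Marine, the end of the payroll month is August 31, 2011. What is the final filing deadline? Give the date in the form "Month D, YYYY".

September 30, 2011

1 month after August 31, 2011 is September 2011; that month ends on September 30, 2011.
September 30, 2011 falls on a Friday, which is a business day, so no adjustment is needed.
Deadline: September 30, 2011.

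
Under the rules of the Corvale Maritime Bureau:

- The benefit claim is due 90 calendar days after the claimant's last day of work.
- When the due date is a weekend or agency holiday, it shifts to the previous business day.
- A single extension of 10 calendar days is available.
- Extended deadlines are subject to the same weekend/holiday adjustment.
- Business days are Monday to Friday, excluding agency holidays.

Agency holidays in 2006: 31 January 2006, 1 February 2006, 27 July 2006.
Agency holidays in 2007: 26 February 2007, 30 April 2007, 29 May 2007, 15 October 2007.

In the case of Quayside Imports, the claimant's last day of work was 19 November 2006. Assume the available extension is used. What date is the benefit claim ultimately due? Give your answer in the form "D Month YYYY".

From 19 November 2006, 90 calendar days later is 17 February 2007.
Because 17 February 2007 is a Saturday, the deadline becomes 16 February 2007 (Friday).
With the 10-day extension, 16 February 2007 becomes 26 February 2007.
26 February 2007 is a listed holiday, so it moves to the preceding business day, 23 February 2007 (Friday).
Final deadline: 23 February 2007.

23 February 2007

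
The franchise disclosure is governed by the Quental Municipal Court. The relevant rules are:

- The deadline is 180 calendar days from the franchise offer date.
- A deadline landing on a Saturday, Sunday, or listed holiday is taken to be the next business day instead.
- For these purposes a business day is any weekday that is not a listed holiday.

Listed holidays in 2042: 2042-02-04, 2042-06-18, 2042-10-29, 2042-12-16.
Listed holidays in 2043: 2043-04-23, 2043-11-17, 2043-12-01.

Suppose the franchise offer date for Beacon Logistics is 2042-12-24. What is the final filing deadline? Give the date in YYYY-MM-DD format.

2043-06-22

180 calendar days after 2042-12-24 is 2043-06-22.
Since 2043-06-22 is a Monday and not a holiday, the date is unchanged.
Deadline: 2043-06-22.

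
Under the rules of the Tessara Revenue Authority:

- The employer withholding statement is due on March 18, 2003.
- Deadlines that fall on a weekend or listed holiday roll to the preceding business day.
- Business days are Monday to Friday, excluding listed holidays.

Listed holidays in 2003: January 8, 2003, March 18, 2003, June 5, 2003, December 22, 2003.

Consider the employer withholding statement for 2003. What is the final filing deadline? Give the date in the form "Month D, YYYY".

Start from the fixed due date, March 18, 2003.
March 18, 2003 falls on a listed holiday. Rolling to the preceding business day gives March 17, 2003, a Monday.
So the filing is due March 17, 2003.

March 17, 2003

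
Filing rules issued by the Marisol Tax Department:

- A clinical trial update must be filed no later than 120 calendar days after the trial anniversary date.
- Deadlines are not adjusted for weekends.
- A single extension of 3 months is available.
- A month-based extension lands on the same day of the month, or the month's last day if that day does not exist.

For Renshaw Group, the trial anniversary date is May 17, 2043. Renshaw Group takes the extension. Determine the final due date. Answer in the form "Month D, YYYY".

December 14, 2043

Trigger date May 17, 2043 + 120 calendar days = September 14, 2043.
No adjustment is made for weekends or holidays, so September 14, 2043 stands.
The 3 months extension carries September 14, 2043 to December 14, 2043.
December 14, 2043 is a Monday; no weekend or holiday adjustment applies.
Deadline: December 14, 2043.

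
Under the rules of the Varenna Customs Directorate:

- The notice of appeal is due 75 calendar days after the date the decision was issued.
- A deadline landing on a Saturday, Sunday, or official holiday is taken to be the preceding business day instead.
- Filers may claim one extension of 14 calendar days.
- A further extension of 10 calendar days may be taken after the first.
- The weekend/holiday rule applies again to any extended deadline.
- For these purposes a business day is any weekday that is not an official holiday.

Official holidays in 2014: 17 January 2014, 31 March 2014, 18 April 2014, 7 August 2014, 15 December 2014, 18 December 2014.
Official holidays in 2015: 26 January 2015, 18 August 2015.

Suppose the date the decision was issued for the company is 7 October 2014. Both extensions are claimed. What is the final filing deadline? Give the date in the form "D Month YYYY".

12 January 2015

From 7 October 2014, 75 calendar days later is 21 December 2014.
21 December 2014 falls on a Sunday. Rolling to the preceding business day gives 19 December 2014, a Friday.
With the 14-day extension, 19 December 2014 becomes 2 January 2015.
2 January 2015 falls on a Friday, which is a business day, so no adjustment is needed.
The 10-calendar-day extension moves the deadline from 2 January 2015 to 12 January 2015.
12 January 2015 (Monday) is already a business day.
Deadline: 12 January 2015.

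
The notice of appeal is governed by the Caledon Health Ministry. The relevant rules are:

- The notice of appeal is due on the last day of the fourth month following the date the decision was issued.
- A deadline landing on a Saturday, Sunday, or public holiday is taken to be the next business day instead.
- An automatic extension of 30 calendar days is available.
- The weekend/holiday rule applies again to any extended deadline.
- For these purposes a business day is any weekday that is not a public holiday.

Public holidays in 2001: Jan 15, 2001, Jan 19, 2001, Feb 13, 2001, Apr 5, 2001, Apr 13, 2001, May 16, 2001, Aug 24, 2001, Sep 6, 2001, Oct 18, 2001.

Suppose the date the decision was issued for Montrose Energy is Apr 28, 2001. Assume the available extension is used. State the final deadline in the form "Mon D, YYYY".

4 months after Apr 28, 2001 is August 2001; that month ends on Aug 31, 2001.
Aug 31, 2001 falls on a Friday, which is a business day, so no adjustment is needed.
The 30-calendar-day extension moves the deadline from Aug 31, 2001 to Sep 30, 2001.
Because Sep 30, 2001 is a Sunday, the deadline becomes Oct 1, 2001 (Monday).
Deadline: Oct 1, 2001.

Oct 1, 2001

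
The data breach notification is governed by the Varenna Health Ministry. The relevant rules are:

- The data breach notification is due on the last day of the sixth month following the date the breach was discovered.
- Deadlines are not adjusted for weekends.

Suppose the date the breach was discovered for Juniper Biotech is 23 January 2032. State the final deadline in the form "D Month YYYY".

31 July 2032

6 months after 23 January 2032 is July 2032; that month ends on 31 July 2032.
No adjustment is made for weekends or holidays, so 31 July 2032 stands.
The final due date is 31 July 2032.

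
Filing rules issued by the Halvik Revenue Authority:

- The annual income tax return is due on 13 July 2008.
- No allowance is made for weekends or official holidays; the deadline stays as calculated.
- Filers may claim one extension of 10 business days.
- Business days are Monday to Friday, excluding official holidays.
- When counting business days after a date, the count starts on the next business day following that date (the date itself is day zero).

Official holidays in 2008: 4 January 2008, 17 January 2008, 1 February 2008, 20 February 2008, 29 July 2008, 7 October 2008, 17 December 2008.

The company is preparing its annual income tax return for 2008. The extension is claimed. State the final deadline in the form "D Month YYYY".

The stated deadline is 13 July 2008.
13 July 2008 falls on a Sunday. The rules make no weekend/holiday allowance, so it remains 13 July 2008.
The 10-business-day extension runs from 13 July 2008 to 25 July 2008.
No adjustment is made for weekends or holidays, so 25 July 2008 stands.
Deadline: 25 July 2008.

25 July 2008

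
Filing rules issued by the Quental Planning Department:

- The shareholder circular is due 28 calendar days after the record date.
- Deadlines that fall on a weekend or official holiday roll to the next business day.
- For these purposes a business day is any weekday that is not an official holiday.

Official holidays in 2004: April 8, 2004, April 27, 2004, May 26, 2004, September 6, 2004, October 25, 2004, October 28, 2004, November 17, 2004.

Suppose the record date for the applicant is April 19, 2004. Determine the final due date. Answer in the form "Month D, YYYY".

May 17, 2004

Adding 28 calendar days to April 19, 2004 gives May 17, 2004.
May 17, 2004 falls on a Monday, which is a business day, so no adjustment is needed.
Final deadline: May 17, 2004.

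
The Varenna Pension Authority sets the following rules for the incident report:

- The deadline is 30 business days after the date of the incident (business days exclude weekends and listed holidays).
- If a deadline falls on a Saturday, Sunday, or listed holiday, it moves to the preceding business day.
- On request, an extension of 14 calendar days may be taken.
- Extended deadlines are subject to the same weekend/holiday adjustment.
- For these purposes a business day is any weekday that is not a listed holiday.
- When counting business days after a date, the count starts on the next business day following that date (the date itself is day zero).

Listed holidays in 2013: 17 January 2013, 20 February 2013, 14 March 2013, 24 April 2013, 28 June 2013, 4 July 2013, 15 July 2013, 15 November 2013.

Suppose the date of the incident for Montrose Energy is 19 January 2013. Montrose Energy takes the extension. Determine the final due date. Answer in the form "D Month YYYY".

Counting 30 business days after 19 January 2013 (skipping weekends and listed holidays) reaches 4 March 2013.
Since 4 March 2013 is a Monday and not a holiday, the date is unchanged.
Applying the 14-calendar-day extension: 4 March 2013 + 14 days = 18 March 2013.
18 March 2013 falls on a Monday, which is a business day, so no adjustment is needed.
Final deadline: 18 March 2013.

18 March 2013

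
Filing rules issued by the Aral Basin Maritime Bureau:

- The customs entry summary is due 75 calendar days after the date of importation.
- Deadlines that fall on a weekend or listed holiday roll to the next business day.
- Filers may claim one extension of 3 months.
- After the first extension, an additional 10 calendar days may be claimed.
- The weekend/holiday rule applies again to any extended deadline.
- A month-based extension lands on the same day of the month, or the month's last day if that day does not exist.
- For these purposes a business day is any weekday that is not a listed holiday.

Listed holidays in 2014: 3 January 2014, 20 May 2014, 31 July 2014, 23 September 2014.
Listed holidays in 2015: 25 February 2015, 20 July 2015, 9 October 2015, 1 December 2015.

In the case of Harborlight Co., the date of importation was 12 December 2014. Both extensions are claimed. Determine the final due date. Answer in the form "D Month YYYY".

75 calendar days after 12 December 2014 is 25 February 2015.
Because 25 February 2015 is a listed holiday, the deadline becomes 26 February 2015 (Thursday).
Applying the 3 months extension: 3 months after 26 February 2015 is 26 May 2015.
26 May 2015 (Tuesday) is already a business day.
Applying the 10-calendar-day extension: 26 May 2015 + 10 days = 5 June 2015.
5 June 2015 (Friday) is already a business day.
Final deadline: 5 June 2015.

5 June 2015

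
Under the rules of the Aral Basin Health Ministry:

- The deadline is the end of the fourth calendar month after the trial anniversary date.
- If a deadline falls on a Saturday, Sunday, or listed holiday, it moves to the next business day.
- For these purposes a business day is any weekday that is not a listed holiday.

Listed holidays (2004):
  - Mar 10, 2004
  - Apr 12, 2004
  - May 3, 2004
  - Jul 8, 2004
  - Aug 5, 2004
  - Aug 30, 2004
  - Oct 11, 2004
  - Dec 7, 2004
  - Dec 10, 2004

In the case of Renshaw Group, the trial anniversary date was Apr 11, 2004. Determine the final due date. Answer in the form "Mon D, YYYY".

Aug 31, 2004

The fourth month after Apr 11, 2004 is August 2004, whose last day is Aug 31, 2004.
Since Aug 31, 2004 is a Tuesday and not a holiday, the date is unchanged.
Final deadline: Aug 31, 2004.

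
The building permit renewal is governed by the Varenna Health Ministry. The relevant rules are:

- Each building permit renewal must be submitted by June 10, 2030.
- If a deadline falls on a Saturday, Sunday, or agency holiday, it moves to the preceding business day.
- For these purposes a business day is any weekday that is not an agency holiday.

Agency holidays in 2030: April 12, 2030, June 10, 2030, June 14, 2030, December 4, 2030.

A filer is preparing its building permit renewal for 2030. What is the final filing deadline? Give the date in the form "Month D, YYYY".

June 7, 2030

Start from the fixed due date, June 10, 2030.
June 10, 2030 is a listed holiday; the preceding business day is June 7, 2030 (Friday).
So the filing is due June 7, 2030.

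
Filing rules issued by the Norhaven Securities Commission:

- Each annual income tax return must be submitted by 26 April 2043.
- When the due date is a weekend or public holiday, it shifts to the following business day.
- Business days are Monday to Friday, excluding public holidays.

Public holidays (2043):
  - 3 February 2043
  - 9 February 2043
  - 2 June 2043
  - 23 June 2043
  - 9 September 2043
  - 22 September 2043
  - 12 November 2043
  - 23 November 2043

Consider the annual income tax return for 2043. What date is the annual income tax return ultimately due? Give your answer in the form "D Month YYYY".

The stated deadline is 26 April 2043.
26 April 2043 is a Sunday; the next business day is 27 April 2043 (Monday).
Final deadline: 27 April 2043.

27 April 2043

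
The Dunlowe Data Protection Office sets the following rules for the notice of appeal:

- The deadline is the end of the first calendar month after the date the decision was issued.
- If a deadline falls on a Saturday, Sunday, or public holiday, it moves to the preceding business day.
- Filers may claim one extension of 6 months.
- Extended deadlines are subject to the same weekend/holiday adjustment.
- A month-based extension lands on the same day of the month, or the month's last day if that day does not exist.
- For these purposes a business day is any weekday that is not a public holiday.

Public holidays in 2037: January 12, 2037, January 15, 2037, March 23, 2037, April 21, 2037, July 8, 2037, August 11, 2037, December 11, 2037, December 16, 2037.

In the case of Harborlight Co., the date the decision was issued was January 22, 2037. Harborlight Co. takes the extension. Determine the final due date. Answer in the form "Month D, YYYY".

August 27, 2037

1 month after January 22, 2037 falls in February 2037; the last day of that month is February 28, 2037.
Because February 28, 2037 is a Saturday, the deadline becomes February 27, 2037 (Friday).
Add 6 months to February 27, 2037: August 27, 2037.
Since August 27, 2037 is a Thursday and not a holiday, the date is unchanged.
Deadline: August 27, 2037.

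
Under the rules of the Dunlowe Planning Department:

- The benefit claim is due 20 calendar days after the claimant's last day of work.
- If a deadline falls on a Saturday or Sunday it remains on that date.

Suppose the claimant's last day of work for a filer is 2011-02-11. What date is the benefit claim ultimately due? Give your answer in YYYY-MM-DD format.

20 calendar days after 2011-02-11 is 2011-03-03.
2011-03-03 falls on a Thursday. The rules make no weekend/holiday allowance, so it remains 2011-03-03.
So the filing is due 2011-03-03.

2011-03-03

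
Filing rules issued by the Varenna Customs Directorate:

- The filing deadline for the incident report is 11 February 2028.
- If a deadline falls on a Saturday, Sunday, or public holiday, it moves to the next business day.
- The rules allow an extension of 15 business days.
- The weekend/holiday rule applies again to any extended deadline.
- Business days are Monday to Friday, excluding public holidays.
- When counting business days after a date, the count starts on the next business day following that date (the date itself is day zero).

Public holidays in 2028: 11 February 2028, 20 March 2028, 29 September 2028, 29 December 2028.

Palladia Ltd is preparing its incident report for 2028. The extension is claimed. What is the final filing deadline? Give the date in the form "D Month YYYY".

Start from the fixed due date, 11 February 2028.
11 February 2028 is a listed holiday, so it moves to the next business day, 14 February 2028 (Monday).
Counting 15 further business days from 14 February 2028 reaches 6 March 2028.
6 March 2028 (Monday) is already a business day.
Final deadline: 6 March 2028.

6 March 2028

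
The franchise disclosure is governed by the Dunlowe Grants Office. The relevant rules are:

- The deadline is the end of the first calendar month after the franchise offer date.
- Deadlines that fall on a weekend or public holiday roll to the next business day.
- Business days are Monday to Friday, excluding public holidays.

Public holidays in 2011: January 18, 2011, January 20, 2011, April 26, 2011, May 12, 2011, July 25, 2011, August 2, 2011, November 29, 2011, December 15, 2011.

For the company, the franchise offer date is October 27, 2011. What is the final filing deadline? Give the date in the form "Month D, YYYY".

November 30, 2011

1 month after October 27, 2011 is November 2011; that month ends on November 30, 2011.
Since November 30, 2011 is a Wednesday and not a holiday, the date is unchanged.
The final due date is November 30, 2011.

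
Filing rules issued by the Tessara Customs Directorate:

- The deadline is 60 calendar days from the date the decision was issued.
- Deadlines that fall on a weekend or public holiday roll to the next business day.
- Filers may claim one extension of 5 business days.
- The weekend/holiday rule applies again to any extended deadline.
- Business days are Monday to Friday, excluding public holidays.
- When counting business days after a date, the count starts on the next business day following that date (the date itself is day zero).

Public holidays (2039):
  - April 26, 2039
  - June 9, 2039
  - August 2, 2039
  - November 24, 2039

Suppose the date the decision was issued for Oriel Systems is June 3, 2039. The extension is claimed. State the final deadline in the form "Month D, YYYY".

Adding 60 calendar days to June 3, 2039 gives August 2, 2039.
Because August 2, 2039 is a listed holiday, the deadline becomes August 3, 2039 (Wednesday).
Counting 5 further business days from August 3, 2039 reaches August 10, 2039.
August 10, 2039 falls on a Wednesday, which is a business day, so no adjustment is needed.
So the filing is due August 10, 2039.

August 10, 2039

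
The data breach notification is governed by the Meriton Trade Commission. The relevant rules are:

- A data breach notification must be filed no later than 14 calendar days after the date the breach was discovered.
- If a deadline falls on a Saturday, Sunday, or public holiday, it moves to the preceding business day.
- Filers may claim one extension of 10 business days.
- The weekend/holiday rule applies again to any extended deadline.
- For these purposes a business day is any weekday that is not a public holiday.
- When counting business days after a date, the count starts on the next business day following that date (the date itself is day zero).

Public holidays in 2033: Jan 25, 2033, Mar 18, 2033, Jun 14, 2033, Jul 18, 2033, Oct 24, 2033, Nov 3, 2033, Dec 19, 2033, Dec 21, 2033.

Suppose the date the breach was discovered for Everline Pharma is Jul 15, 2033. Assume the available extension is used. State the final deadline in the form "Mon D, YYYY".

From Jul 15, 2033, 14 calendar days later is Jul 29, 2033.
Jul 29, 2033 is a Friday and not a listed holiday, so it stands.
Counting 10 further business days from Jul 29, 2033 reaches Aug 12, 2033.
Aug 12, 2033 falls on a Friday, which is a business day, so no adjustment is needed.
Final deadline: Aug 12, 2033.

Aug 12, 2033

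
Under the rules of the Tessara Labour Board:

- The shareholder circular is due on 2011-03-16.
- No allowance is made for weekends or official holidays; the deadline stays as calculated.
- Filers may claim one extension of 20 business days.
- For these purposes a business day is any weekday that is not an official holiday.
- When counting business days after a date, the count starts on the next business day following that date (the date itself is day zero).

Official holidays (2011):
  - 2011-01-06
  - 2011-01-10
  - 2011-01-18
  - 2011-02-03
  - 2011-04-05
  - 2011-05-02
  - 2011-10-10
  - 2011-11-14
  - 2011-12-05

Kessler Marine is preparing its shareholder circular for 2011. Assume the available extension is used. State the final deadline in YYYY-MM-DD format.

2011-04-14

Start from the fixed due date, 2011-03-16.
2011-03-16 falls on a Wednesday. The rules make no weekend/holiday allowance, so it remains 2011-03-16.
Applying the 20-business-day extension: 20 business days after 2011-03-16 is 2011-04-14.
2011-04-14 is a Thursday; no weekend or holiday adjustment applies.
The final due date is 2011-04-14.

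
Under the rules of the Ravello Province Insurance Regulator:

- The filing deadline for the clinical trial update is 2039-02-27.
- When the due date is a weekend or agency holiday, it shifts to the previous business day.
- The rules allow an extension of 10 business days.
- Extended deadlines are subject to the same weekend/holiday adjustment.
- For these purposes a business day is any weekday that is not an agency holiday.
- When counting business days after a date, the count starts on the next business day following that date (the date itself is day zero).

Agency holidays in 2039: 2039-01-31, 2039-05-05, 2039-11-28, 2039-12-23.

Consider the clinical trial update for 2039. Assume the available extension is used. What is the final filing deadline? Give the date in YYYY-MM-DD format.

2039-03-11

Start from the fixed due date, 2039-02-27.
Because 2039-02-27 is a Sunday, the deadline becomes 2039-02-25 (Friday).
The 10-business-day extension runs from 2039-02-25 to 2039-03-11.
2039-03-11 falls on a Friday, which is a business day, so no adjustment is needed.
Deadline: 2039-03-11.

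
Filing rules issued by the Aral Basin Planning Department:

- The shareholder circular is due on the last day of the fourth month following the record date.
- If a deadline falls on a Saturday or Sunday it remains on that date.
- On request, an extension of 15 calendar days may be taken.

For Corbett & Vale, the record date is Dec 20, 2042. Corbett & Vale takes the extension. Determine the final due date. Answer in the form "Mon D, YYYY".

May 15, 2043

4 months after Dec 20, 2042 falls in April 2043; the last day of that month is Apr 30, 2043.
No adjustment is made for weekends or holidays, so Apr 30, 2043 stands.
With the 15-day extension, Apr 30, 2043 becomes May 15, 2043.
May 15, 2043 falls on a Friday. The rules make no weekend/holiday allowance, so it remains May 15, 2043.
So the filing is due May 15, 2043.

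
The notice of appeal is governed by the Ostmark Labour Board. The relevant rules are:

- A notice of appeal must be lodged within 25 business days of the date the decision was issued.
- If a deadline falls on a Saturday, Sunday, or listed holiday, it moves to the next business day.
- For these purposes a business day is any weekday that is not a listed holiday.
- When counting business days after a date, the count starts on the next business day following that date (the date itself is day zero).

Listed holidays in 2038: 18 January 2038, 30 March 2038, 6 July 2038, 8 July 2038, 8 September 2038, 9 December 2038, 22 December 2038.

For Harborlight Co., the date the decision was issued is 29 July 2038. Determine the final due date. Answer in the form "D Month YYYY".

Starting the day after 29 July 2038 and counting 25 business days lands on 2 September 2038.
Since 2 September 2038 is a Thursday and not a holiday, the date is unchanged.
Final deadline: 2 September 2038.

2 September 2038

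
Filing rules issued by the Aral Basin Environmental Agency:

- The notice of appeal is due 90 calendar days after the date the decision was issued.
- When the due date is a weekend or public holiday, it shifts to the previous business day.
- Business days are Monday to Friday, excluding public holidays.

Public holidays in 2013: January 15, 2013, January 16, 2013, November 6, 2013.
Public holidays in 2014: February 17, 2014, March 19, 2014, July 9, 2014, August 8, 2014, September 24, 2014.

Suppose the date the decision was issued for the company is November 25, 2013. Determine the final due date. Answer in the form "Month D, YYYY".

February 21, 2014

90 calendar days after November 25, 2013 is February 23, 2014.
February 23, 2014 is a Sunday; the preceding business day is February 21, 2014 (Friday).
So the filing is due February 21, 2014.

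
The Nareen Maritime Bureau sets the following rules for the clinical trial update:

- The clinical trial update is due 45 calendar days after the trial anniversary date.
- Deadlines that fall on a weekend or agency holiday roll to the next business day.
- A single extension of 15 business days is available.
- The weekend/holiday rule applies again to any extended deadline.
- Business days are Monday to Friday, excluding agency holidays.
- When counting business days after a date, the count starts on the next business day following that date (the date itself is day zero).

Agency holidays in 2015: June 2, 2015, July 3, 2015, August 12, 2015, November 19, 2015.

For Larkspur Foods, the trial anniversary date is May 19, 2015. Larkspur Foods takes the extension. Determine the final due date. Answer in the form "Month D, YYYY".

Trigger date May 19, 2015 + 45 calendar days = July 3, 2015.
July 3, 2015 is a listed holiday, so it moves to the next business day, July 6, 2015 (Monday).
Applying the 15-business-day extension: 15 business days after July 6, 2015 is July 27, 2015.
Since July 27, 2015 is a Monday and not a holiday, the date is unchanged.
Final deadline: July 27, 2015.

July 27, 2015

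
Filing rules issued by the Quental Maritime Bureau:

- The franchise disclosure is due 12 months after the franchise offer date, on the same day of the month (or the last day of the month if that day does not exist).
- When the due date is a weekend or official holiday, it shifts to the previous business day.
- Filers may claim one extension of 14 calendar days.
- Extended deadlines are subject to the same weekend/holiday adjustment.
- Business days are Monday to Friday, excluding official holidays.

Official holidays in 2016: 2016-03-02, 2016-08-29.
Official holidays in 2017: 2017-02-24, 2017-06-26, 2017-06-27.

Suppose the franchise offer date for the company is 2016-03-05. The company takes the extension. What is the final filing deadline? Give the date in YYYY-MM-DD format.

2017-03-17

Moving 12 months forward from 2016-03-05 on the corresponding day gives 2017-03-05.
2017-03-05 is a Sunday, so it moves to the preceding business day, 2017-03-03 (Friday).
Add the 14 calendar-day extension to 2017-03-03: 2017-03-17.
Since 2017-03-17 is a Friday and not a holiday, the date is unchanged.
The final due date is 2017-03-17.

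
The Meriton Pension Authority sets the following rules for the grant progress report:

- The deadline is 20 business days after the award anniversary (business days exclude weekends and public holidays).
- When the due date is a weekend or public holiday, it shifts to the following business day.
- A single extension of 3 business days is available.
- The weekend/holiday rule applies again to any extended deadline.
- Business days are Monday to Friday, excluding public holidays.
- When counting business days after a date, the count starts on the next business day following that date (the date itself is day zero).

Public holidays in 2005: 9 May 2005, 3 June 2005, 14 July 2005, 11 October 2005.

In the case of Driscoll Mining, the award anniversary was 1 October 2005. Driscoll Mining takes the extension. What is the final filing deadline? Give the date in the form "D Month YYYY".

3 November 2005

Counting 20 business days after 1 October 2005 (skipping weekends and listed holidays) reaches 31 October 2005.
31 October 2005 is a Monday and not a listed holiday, so it stands.
Applying the 3-business-day extension: 3 business days after 31 October 2005 is 3 November 2005.
3 November 2005 falls on a Thursday, which is a business day, so no adjustment is needed.
Final deadline: 3 November 2005.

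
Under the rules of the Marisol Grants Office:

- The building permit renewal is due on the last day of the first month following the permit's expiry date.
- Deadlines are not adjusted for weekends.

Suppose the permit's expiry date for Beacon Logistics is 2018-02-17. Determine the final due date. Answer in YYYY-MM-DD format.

2018-03-31

1 month after 2018-02-17 falls in March 2018; the last day of that month is 2018-03-31.
2018-03-31 is a Saturday; no weekend or holiday adjustment applies.
So the filing is due 2018-03-31.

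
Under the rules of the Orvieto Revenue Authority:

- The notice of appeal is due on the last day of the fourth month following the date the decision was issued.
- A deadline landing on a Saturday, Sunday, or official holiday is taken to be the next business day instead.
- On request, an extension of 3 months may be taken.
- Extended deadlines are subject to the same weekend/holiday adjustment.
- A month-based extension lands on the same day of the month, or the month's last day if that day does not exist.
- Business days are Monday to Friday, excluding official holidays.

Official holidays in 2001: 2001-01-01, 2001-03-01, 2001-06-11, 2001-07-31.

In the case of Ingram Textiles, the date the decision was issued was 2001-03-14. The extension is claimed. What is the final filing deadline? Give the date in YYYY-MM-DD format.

The fourth month after 2001-03-14 is July 2001, whose last day is 2001-07-31.
2001-07-31 is a listed holiday; the next business day is 2001-08-01 (Wednesday).
The 3 months extension carries 2001-08-01 to 2001-11-01.
Since 2001-11-01 is a Thursday and not a holiday, the date is unchanged.
Final deadline: 2001-11-01.

2001-11-01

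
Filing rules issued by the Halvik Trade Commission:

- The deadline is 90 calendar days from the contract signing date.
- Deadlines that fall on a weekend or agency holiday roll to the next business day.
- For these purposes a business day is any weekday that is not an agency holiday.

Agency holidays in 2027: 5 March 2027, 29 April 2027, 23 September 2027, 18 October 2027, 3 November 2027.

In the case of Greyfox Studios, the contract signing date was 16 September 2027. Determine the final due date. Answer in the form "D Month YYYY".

Trigger date 16 September 2027 + 90 calendar days = 15 December 2027.
15 December 2027 is a Wednesday and not a listed holiday, so it stands.
Final deadline: 15 December 2027.

15 December 2027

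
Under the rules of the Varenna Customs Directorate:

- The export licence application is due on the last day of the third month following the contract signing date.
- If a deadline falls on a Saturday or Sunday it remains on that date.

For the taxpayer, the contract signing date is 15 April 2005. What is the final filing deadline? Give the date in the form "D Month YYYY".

31 July 2005

3 months after 15 April 2005 is July 2005; that month ends on 31 July 2005.
31 July 2005 is a Sunday; no weekend or holiday adjustment applies.
Final deadline: 31 July 2005.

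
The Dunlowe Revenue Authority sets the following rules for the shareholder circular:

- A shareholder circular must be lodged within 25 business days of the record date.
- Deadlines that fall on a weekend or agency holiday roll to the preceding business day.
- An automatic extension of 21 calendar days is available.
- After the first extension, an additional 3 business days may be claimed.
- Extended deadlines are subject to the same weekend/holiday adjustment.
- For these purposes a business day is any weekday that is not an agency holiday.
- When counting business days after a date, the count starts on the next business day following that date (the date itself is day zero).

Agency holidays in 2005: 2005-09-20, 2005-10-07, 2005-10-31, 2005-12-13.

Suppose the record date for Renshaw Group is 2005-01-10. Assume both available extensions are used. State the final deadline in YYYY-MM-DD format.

2005-03-10

25 business days after 2005-01-10, excluding weekends and holidays, is 2005-02-14.
2005-02-14 falls on a Monday, which is a business day, so no adjustment is needed.
Add the 21 calendar-day extension to 2005-02-14: 2005-03-07.
2005-03-07 (Monday) is already a business day.
Counting 3 further business days from 2005-03-07 reaches 2005-03-10.
2005-03-10 is a Thursday and not a listed holiday, so it stands.
So the filing is due 2005-03-10.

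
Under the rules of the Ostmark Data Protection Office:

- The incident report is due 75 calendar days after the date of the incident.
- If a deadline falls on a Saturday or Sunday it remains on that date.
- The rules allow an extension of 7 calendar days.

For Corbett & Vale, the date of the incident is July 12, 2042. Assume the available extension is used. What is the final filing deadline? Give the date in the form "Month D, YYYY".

October 2, 2042

Trigger date July 12, 2042 + 75 calendar days = September 25, 2042.
September 25, 2042 falls on a Thursday. The rules make no weekend/holiday allowance, so it remains September 25, 2042.
Add the 7 calendar-day extension to September 25, 2042: October 2, 2042.
October 2, 2042 falls on a Thursday. The rules make no weekend/holiday allowance, so it remains October 2, 2042.
The final due date is October 2, 2042.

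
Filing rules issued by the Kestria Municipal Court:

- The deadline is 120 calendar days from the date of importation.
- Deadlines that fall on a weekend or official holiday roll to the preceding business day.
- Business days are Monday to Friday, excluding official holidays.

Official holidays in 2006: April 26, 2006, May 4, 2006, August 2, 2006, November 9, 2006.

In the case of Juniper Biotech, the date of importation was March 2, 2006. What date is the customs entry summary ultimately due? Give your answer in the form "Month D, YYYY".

June 30, 2006

120 calendar days after March 2, 2006 is June 30, 2006.
June 30, 2006 (Friday) is already a business day.
Deadline: June 30, 2006.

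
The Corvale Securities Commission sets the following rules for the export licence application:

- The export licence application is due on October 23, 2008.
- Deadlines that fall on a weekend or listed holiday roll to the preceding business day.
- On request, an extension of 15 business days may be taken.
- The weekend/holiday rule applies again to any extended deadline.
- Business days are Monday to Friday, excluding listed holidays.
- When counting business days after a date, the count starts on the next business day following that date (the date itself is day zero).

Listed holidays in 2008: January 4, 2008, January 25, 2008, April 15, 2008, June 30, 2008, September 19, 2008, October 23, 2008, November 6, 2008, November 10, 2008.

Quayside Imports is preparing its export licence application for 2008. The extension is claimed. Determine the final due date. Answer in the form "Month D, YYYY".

November 17, 2008

Start from the fixed due date, October 23, 2008.
October 23, 2008 is a listed holiday, so it moves to the preceding business day, October 22, 2008 (Wednesday).
The 15-business-day extension runs from October 22, 2008 to November 17, 2008.
Since November 17, 2008 is a Monday and not a holiday, the date is unchanged.
The final due date is November 17, 2008.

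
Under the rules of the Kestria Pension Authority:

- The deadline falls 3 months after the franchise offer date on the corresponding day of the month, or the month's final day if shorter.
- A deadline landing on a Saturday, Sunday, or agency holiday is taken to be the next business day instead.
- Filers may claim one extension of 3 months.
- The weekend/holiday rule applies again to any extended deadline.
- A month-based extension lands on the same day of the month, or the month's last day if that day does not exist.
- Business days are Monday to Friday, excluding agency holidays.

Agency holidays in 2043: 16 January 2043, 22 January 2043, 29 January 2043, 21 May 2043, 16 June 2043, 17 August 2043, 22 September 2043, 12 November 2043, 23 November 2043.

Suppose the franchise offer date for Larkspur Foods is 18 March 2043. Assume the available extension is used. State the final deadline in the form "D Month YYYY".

18 September 2043

Moving 3 months forward from 18 March 2043 on the corresponding day gives 18 June 2043.
18 June 2043 is a Thursday and not a listed holiday, so it stands.
The 3 months extension carries 18 June 2043 to 18 September 2043.
18 September 2043 is a Friday and not a listed holiday, so it stands.
So the filing is due 18 September 2043.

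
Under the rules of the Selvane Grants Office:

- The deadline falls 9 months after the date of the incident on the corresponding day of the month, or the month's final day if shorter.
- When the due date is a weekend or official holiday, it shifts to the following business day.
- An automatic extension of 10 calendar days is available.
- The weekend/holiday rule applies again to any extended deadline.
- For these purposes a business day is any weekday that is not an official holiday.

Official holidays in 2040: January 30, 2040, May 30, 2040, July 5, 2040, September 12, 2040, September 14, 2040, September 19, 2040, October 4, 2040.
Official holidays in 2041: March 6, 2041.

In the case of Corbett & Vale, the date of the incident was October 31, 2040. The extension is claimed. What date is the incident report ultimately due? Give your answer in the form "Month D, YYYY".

Moving 9 months forward from October 31, 2040 on the corresponding day gives July 31, 2041.
July 31, 2041 falls on a Wednesday, which is a business day, so no adjustment is needed.
Applying the 10-calendar-day extension: July 31, 2041 + 10 days = August 10, 2041.
Because August 10, 2041 is a Saturday, the deadline becomes August 12, 2041 (Monday).
Deadline: August 12, 2041.

August 12, 2041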